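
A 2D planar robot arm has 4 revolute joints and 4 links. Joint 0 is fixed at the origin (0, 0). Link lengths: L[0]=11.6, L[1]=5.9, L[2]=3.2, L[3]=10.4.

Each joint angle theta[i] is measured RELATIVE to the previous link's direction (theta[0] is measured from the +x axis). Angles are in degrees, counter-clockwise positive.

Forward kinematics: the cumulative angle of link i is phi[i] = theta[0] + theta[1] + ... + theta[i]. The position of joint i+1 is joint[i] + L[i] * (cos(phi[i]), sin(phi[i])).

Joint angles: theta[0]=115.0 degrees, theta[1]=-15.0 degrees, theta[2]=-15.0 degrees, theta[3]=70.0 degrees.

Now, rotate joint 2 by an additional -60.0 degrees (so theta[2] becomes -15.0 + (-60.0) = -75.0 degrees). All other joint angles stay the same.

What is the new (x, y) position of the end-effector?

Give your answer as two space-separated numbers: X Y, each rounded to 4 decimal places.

Answer: -3.9331 28.0363

Derivation:
joint[0] = (0.0000, 0.0000)  (base)
link 0: phi[0] = 115 = 115 deg
  cos(115 deg) = -0.4226, sin(115 deg) = 0.9063
  joint[1] = (0.0000, 0.0000) + 11.6 * (-0.4226, 0.9063) = (0.0000 + -4.9024, 0.0000 + 10.5132) = (-4.9024, 10.5132)
link 1: phi[1] = 115 + -15 = 100 deg
  cos(100 deg) = -0.1736, sin(100 deg) = 0.9848
  joint[2] = (-4.9024, 10.5132) + 5.9 * (-0.1736, 0.9848) = (-4.9024 + -1.0245, 10.5132 + 5.8104) = (-5.9269, 16.3235)
link 2: phi[2] = 115 + -15 + -75 = 25 deg
  cos(25 deg) = 0.9063, sin(25 deg) = 0.4226
  joint[3] = (-5.9269, 16.3235) + 3.2 * (0.9063, 0.4226) = (-5.9269 + 2.9002, 16.3235 + 1.3524) = (-3.0267, 17.6759)
link 3: phi[3] = 115 + -15 + -75 + 70 = 95 deg
  cos(95 deg) = -0.0872, sin(95 deg) = 0.9962
  joint[4] = (-3.0267, 17.6759) + 10.4 * (-0.0872, 0.9962) = (-3.0267 + -0.9064, 17.6759 + 10.3604) = (-3.9331, 28.0363)
End effector: (-3.9331, 28.0363)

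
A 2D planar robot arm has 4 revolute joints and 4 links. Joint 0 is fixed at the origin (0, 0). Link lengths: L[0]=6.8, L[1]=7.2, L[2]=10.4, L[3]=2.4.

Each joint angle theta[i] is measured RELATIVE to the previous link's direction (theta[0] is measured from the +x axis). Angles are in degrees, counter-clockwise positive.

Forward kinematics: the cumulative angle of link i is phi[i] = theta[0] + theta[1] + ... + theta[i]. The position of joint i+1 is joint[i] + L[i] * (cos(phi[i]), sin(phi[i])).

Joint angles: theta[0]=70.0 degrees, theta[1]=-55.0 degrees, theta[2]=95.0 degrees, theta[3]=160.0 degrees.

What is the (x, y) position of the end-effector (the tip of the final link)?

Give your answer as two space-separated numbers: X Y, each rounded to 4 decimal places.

joint[0] = (0.0000, 0.0000)  (base)
link 0: phi[0] = 70 = 70 deg
  cos(70 deg) = 0.3420, sin(70 deg) = 0.9397
  joint[1] = (0.0000, 0.0000) + 6.8 * (0.3420, 0.9397) = (0.0000 + 2.3257, 0.0000 + 6.3899) = (2.3257, 6.3899)
link 1: phi[1] = 70 + -55 = 15 deg
  cos(15 deg) = 0.9659, sin(15 deg) = 0.2588
  joint[2] = (2.3257, 6.3899) + 7.2 * (0.9659, 0.2588) = (2.3257 + 6.9547, 6.3899 + 1.8635) = (9.2804, 8.2534)
link 2: phi[2] = 70 + -55 + 95 = 110 deg
  cos(110 deg) = -0.3420, sin(110 deg) = 0.9397
  joint[3] = (9.2804, 8.2534) + 10.4 * (-0.3420, 0.9397) = (9.2804 + -3.5570, 8.2534 + 9.7728) = (5.7234, 18.0262)
link 3: phi[3] = 70 + -55 + 95 + 160 = 270 deg
  cos(270 deg) = -0.0000, sin(270 deg) = -1.0000
  joint[4] = (5.7234, 18.0262) + 2.4 * (-0.0000, -1.0000) = (5.7234 + -0.0000, 18.0262 + -2.4000) = (5.7234, 15.6262)
End effector: (5.7234, 15.6262)

Answer: 5.7234 15.6262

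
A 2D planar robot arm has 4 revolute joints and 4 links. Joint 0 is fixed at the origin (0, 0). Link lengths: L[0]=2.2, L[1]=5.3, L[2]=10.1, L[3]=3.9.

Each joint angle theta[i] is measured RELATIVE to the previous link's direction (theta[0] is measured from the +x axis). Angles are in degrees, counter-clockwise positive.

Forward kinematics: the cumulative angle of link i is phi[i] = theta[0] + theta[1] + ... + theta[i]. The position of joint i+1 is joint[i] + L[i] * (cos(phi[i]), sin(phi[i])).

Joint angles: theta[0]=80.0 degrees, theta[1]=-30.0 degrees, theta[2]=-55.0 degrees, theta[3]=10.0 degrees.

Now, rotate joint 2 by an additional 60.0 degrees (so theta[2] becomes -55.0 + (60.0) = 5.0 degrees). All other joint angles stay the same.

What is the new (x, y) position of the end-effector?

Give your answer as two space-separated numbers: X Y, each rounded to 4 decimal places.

Answer: 11.2301 18.0346

Derivation:
joint[0] = (0.0000, 0.0000)  (base)
link 0: phi[0] = 80 = 80 deg
  cos(80 deg) = 0.1736, sin(80 deg) = 0.9848
  joint[1] = (0.0000, 0.0000) + 2.2 * (0.1736, 0.9848) = (0.0000 + 0.3820, 0.0000 + 2.1666) = (0.3820, 2.1666)
link 1: phi[1] = 80 + -30 = 50 deg
  cos(50 deg) = 0.6428, sin(50 deg) = 0.7660
  joint[2] = (0.3820, 2.1666) + 5.3 * (0.6428, 0.7660) = (0.3820 + 3.4068, 2.1666 + 4.0600) = (3.7888, 6.2266)
link 2: phi[2] = 80 + -30 + 5 = 55 deg
  cos(55 deg) = 0.5736, sin(55 deg) = 0.8192
  joint[3] = (3.7888, 6.2266) + 10.1 * (0.5736, 0.8192) = (3.7888 + 5.7931, 6.2266 + 8.2734) = (9.5819, 14.5000)
link 3: phi[3] = 80 + -30 + 5 + 10 = 65 deg
  cos(65 deg) = 0.4226, sin(65 deg) = 0.9063
  joint[4] = (9.5819, 14.5000) + 3.9 * (0.4226, 0.9063) = (9.5819 + 1.6482, 14.5000 + 3.5346) = (11.2301, 18.0346)
End effector: (11.2301, 18.0346)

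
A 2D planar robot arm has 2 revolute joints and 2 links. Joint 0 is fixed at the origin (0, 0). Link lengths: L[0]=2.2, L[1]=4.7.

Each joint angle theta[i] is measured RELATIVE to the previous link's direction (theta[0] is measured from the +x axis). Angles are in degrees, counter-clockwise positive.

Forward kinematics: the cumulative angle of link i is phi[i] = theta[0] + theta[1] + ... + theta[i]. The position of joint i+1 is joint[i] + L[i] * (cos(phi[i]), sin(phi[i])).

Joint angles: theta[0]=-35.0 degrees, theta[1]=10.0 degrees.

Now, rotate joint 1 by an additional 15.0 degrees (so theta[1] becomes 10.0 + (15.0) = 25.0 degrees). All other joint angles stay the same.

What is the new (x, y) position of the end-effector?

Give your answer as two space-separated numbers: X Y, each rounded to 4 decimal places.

Answer: 6.4307 -2.0780

Derivation:
joint[0] = (0.0000, 0.0000)  (base)
link 0: phi[0] = -35 = -35 deg
  cos(-35 deg) = 0.8192, sin(-35 deg) = -0.5736
  joint[1] = (0.0000, 0.0000) + 2.2 * (0.8192, -0.5736) = (0.0000 + 1.8021, 0.0000 + -1.2619) = (1.8021, -1.2619)
link 1: phi[1] = -35 + 25 = -10 deg
  cos(-10 deg) = 0.9848, sin(-10 deg) = -0.1736
  joint[2] = (1.8021, -1.2619) + 4.7 * (0.9848, -0.1736) = (1.8021 + 4.6286, -1.2619 + -0.8161) = (6.4307, -2.0780)
End effector: (6.4307, -2.0780)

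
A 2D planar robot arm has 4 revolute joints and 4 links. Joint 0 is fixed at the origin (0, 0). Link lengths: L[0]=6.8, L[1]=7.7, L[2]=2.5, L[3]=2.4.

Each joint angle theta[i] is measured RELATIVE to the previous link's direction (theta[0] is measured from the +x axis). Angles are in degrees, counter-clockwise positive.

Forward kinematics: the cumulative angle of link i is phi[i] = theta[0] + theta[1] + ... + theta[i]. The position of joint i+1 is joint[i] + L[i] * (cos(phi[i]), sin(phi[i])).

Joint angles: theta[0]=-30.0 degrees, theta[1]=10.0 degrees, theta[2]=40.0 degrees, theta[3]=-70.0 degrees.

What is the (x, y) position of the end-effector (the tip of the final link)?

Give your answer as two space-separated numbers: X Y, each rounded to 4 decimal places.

Answer: 17.0165 -7.0170

Derivation:
joint[0] = (0.0000, 0.0000)  (base)
link 0: phi[0] = -30 = -30 deg
  cos(-30 deg) = 0.8660, sin(-30 deg) = -0.5000
  joint[1] = (0.0000, 0.0000) + 6.8 * (0.8660, -0.5000) = (0.0000 + 5.8890, 0.0000 + -3.4000) = (5.8890, -3.4000)
link 1: phi[1] = -30 + 10 = -20 deg
  cos(-20 deg) = 0.9397, sin(-20 deg) = -0.3420
  joint[2] = (5.8890, -3.4000) + 7.7 * (0.9397, -0.3420) = (5.8890 + 7.2356, -3.4000 + -2.6336) = (13.1246, -6.0336)
link 2: phi[2] = -30 + 10 + 40 = 20 deg
  cos(20 deg) = 0.9397, sin(20 deg) = 0.3420
  joint[3] = (13.1246, -6.0336) + 2.5 * (0.9397, 0.3420) = (13.1246 + 2.3492, -6.0336 + 0.8551) = (15.4738, -5.1785)
link 3: phi[3] = -30 + 10 + 40 + -70 = -50 deg
  cos(-50 deg) = 0.6428, sin(-50 deg) = -0.7660
  joint[4] = (15.4738, -5.1785) + 2.4 * (0.6428, -0.7660) = (15.4738 + 1.5427, -5.1785 + -1.8385) = (17.0165, -7.0170)
End effector: (17.0165, -7.0170)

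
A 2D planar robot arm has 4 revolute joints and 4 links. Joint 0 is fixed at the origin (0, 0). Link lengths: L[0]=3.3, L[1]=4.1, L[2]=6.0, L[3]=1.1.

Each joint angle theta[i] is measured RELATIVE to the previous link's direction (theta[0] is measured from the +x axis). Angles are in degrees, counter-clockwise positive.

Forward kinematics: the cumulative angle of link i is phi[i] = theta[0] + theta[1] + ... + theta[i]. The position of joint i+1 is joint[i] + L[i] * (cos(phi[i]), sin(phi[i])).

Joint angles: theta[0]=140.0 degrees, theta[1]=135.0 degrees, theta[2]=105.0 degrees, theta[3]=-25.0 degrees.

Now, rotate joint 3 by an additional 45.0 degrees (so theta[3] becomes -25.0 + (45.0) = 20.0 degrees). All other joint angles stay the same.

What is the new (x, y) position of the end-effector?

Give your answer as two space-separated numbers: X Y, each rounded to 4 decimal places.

Answer: 4.3102 0.7960

Derivation:
joint[0] = (0.0000, 0.0000)  (base)
link 0: phi[0] = 140 = 140 deg
  cos(140 deg) = -0.7660, sin(140 deg) = 0.6428
  joint[1] = (0.0000, 0.0000) + 3.3 * (-0.7660, 0.6428) = (0.0000 + -2.5279, 0.0000 + 2.1212) = (-2.5279, 2.1212)
link 1: phi[1] = 140 + 135 = 275 deg
  cos(275 deg) = 0.0872, sin(275 deg) = -0.9962
  joint[2] = (-2.5279, 2.1212) + 4.1 * (0.0872, -0.9962) = (-2.5279 + 0.3573, 2.1212 + -4.0844) = (-2.1706, -1.9632)
link 2: phi[2] = 140 + 135 + 105 = 380 deg
  cos(380 deg) = 0.9397, sin(380 deg) = 0.3420
  joint[3] = (-2.1706, -1.9632) + 6 * (0.9397, 0.3420) = (-2.1706 + 5.6382, -1.9632 + 2.0521) = (3.4675, 0.0889)
link 3: phi[3] = 140 + 135 + 105 + 20 = 400 deg
  cos(400 deg) = 0.7660, sin(400 deg) = 0.6428
  joint[4] = (3.4675, 0.0889) + 1.1 * (0.7660, 0.6428) = (3.4675 + 0.8426, 0.0889 + 0.7071) = (4.3102, 0.7960)
End effector: (4.3102, 0.7960)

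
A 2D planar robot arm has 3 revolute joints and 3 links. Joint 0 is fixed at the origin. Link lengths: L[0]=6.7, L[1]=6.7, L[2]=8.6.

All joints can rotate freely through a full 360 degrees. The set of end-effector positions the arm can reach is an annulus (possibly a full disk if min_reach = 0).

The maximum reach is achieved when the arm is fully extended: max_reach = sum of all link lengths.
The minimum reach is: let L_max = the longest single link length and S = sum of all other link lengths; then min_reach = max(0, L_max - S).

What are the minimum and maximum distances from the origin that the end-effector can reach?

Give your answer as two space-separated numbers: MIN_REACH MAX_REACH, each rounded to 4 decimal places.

Answer: 0.0000 22.0000

Derivation:
Link lengths: [6.7, 6.7, 8.6]
max_reach = 6.7 + 6.7 + 8.6 = 22
L_max = max([6.7, 6.7, 8.6]) = 8.6
S (sum of others) = 22 - 8.6 = 13.4
min_reach = max(0, 8.6 - 13.4) = max(0, -4.8) = 0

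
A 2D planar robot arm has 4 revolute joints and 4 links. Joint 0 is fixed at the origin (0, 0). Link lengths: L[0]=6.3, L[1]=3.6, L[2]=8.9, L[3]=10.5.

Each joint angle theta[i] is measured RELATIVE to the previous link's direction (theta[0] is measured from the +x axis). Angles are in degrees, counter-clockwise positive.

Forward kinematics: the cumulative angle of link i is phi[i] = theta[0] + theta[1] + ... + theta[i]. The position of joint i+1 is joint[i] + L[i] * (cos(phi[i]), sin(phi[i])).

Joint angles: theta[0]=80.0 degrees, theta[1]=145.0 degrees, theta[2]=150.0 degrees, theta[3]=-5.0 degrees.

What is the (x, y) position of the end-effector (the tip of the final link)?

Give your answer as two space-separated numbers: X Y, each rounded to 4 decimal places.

joint[0] = (0.0000, 0.0000)  (base)
link 0: phi[0] = 80 = 80 deg
  cos(80 deg) = 0.1736, sin(80 deg) = 0.9848
  joint[1] = (0.0000, 0.0000) + 6.3 * (0.1736, 0.9848) = (0.0000 + 1.0940, 0.0000 + 6.2043) = (1.0940, 6.2043)
link 1: phi[1] = 80 + 145 = 225 deg
  cos(225 deg) = -0.7071, sin(225 deg) = -0.7071
  joint[2] = (1.0940, 6.2043) + 3.6 * (-0.7071, -0.7071) = (1.0940 + -2.5456, 6.2043 + -2.5456) = (-1.4516, 3.6587)
link 2: phi[2] = 80 + 145 + 150 = 375 deg
  cos(375 deg) = 0.9659, sin(375 deg) = 0.2588
  joint[3] = (-1.4516, 3.6587) + 8.9 * (0.9659, 0.2588) = (-1.4516 + 8.5967, 3.6587 + 2.3035) = (7.1451, 5.9622)
link 3: phi[3] = 80 + 145 + 150 + -5 = 370 deg
  cos(370 deg) = 0.9848, sin(370 deg) = 0.1736
  joint[4] = (7.1451, 5.9622) + 10.5 * (0.9848, 0.1736) = (7.1451 + 10.3405, 5.9622 + 1.8233) = (17.4856, 7.7855)
End effector: (17.4856, 7.7855)

Answer: 17.4856 7.7855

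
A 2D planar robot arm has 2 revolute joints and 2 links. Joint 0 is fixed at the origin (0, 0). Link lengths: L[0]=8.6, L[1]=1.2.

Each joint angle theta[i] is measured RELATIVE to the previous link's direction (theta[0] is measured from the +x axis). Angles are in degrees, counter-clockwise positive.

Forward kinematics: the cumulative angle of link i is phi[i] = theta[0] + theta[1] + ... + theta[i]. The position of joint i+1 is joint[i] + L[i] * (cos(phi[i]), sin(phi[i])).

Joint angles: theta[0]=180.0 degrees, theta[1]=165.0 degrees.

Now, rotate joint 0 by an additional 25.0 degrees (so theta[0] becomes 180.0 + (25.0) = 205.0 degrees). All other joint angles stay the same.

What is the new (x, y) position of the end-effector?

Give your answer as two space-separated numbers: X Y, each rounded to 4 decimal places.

Answer: -6.6125 -3.4261

Derivation:
joint[0] = (0.0000, 0.0000)  (base)
link 0: phi[0] = 205 = 205 deg
  cos(205 deg) = -0.9063, sin(205 deg) = -0.4226
  joint[1] = (0.0000, 0.0000) + 8.6 * (-0.9063, -0.4226) = (0.0000 + -7.7942, 0.0000 + -3.6345) = (-7.7942, -3.6345)
link 1: phi[1] = 205 + 165 = 370 deg
  cos(370 deg) = 0.9848, sin(370 deg) = 0.1736
  joint[2] = (-7.7942, -3.6345) + 1.2 * (0.9848, 0.1736) = (-7.7942 + 1.1818, -3.6345 + 0.2084) = (-6.6125, -3.4261)
End effector: (-6.6125, -3.4261)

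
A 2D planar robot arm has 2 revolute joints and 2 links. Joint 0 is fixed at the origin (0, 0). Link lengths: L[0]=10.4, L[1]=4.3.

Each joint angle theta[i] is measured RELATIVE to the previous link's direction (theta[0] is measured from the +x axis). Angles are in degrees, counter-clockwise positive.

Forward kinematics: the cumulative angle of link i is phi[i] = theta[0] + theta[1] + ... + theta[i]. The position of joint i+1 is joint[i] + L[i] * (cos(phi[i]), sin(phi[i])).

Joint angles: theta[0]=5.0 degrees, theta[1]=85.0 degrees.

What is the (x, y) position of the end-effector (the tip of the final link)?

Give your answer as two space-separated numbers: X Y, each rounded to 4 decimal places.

Answer: 10.3604 5.2064

Derivation:
joint[0] = (0.0000, 0.0000)  (base)
link 0: phi[0] = 5 = 5 deg
  cos(5 deg) = 0.9962, sin(5 deg) = 0.0872
  joint[1] = (0.0000, 0.0000) + 10.4 * (0.9962, 0.0872) = (0.0000 + 10.3604, 0.0000 + 0.9064) = (10.3604, 0.9064)
link 1: phi[1] = 5 + 85 = 90 deg
  cos(90 deg) = 0.0000, sin(90 deg) = 1.0000
  joint[2] = (10.3604, 0.9064) + 4.3 * (0.0000, 1.0000) = (10.3604 + 0.0000, 0.9064 + 4.3000) = (10.3604, 5.2064)
End effector: (10.3604, 5.2064)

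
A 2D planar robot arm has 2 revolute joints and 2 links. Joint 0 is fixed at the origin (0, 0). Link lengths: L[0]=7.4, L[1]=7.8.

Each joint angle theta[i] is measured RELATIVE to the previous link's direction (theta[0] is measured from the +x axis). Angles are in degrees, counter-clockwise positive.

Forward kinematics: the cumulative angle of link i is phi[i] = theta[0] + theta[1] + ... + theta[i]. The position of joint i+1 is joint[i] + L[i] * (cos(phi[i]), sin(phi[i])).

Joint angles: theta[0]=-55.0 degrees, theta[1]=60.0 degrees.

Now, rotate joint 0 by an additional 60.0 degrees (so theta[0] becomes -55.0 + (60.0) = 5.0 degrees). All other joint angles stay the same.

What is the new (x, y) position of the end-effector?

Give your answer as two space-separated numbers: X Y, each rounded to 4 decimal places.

joint[0] = (0.0000, 0.0000)  (base)
link 0: phi[0] = 5 = 5 deg
  cos(5 deg) = 0.9962, sin(5 deg) = 0.0872
  joint[1] = (0.0000, 0.0000) + 7.4 * (0.9962, 0.0872) = (0.0000 + 7.3718, 0.0000 + 0.6450) = (7.3718, 0.6450)
link 1: phi[1] = 5 + 60 = 65 deg
  cos(65 deg) = 0.4226, sin(65 deg) = 0.9063
  joint[2] = (7.3718, 0.6450) + 7.8 * (0.4226, 0.9063) = (7.3718 + 3.2964, 0.6450 + 7.0692) = (10.6683, 7.7142)
End effector: (10.6683, 7.7142)

Answer: 10.6683 7.7142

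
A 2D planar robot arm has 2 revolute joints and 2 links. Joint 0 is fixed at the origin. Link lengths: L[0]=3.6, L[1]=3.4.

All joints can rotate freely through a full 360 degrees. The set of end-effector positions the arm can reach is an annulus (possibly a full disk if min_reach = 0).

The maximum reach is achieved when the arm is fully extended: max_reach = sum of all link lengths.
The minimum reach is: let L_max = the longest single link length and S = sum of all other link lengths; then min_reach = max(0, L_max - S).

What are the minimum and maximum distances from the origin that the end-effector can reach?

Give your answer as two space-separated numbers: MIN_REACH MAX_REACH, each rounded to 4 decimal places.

Answer: 0.2000 7.0000

Derivation:
Link lengths: [3.6, 3.4]
max_reach = 3.6 + 3.4 = 7
L_max = max([3.6, 3.4]) = 3.6
S (sum of others) = 7 - 3.6 = 3.4
min_reach = max(0, 3.6 - 3.4) = max(0, 0.2) = 0.2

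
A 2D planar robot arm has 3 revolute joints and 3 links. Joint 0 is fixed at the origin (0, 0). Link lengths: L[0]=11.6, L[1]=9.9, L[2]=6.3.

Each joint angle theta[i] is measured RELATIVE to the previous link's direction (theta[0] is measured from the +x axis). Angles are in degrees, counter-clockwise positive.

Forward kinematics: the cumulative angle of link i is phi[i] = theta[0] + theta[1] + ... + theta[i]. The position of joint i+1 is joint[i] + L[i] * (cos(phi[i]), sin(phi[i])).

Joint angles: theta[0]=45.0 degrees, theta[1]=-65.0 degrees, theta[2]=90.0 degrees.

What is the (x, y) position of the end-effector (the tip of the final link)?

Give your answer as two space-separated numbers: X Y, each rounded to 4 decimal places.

Answer: 19.6601 10.7365

Derivation:
joint[0] = (0.0000, 0.0000)  (base)
link 0: phi[0] = 45 = 45 deg
  cos(45 deg) = 0.7071, sin(45 deg) = 0.7071
  joint[1] = (0.0000, 0.0000) + 11.6 * (0.7071, 0.7071) = (0.0000 + 8.2024, 0.0000 + 8.2024) = (8.2024, 8.2024)
link 1: phi[1] = 45 + -65 = -20 deg
  cos(-20 deg) = 0.9397, sin(-20 deg) = -0.3420
  joint[2] = (8.2024, 8.2024) + 9.9 * (0.9397, -0.3420) = (8.2024 + 9.3030, 8.2024 + -3.3860) = (17.5054, 4.8164)
link 2: phi[2] = 45 + -65 + 90 = 70 deg
  cos(70 deg) = 0.3420, sin(70 deg) = 0.9397
  joint[3] = (17.5054, 4.8164) + 6.3 * (0.3420, 0.9397) = (17.5054 + 2.1547, 4.8164 + 5.9201) = (19.6601, 10.7365)
End effector: (19.6601, 10.7365)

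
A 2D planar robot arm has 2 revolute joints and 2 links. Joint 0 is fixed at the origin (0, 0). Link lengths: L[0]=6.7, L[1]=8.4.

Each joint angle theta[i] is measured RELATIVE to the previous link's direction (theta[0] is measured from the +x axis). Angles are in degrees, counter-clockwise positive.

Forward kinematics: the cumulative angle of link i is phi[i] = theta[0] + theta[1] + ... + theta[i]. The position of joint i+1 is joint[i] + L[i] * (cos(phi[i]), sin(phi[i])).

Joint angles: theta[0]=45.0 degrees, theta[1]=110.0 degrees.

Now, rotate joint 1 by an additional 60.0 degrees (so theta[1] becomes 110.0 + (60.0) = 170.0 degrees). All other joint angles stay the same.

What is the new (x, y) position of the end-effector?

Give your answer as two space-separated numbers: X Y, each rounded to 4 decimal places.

Answer: -2.1433 -0.0804

Derivation:
joint[0] = (0.0000, 0.0000)  (base)
link 0: phi[0] = 45 = 45 deg
  cos(45 deg) = 0.7071, sin(45 deg) = 0.7071
  joint[1] = (0.0000, 0.0000) + 6.7 * (0.7071, 0.7071) = (0.0000 + 4.7376, 0.0000 + 4.7376) = (4.7376, 4.7376)
link 1: phi[1] = 45 + 170 = 215 deg
  cos(215 deg) = -0.8192, sin(215 deg) = -0.5736
  joint[2] = (4.7376, 4.7376) + 8.4 * (-0.8192, -0.5736) = (4.7376 + -6.8809, 4.7376 + -4.8180) = (-2.1433, -0.0804)
End effector: (-2.1433, -0.0804)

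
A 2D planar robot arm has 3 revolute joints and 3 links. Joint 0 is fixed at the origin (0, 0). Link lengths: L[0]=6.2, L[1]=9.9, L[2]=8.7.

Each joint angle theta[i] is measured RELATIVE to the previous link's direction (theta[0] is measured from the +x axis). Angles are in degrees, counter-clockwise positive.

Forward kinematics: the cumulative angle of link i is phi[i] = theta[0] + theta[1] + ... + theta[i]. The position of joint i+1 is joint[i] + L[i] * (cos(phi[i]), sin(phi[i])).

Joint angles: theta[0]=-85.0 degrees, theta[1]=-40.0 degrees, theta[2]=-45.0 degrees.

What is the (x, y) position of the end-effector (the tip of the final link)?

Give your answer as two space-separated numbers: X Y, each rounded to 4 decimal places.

joint[0] = (0.0000, 0.0000)  (base)
link 0: phi[0] = -85 = -85 deg
  cos(-85 deg) = 0.0872, sin(-85 deg) = -0.9962
  joint[1] = (0.0000, 0.0000) + 6.2 * (0.0872, -0.9962) = (0.0000 + 0.5404, 0.0000 + -6.1764) = (0.5404, -6.1764)
link 1: phi[1] = -85 + -40 = -125 deg
  cos(-125 deg) = -0.5736, sin(-125 deg) = -0.8192
  joint[2] = (0.5404, -6.1764) + 9.9 * (-0.5736, -0.8192) = (0.5404 + -5.6784, -6.1764 + -8.1096) = (-5.1380, -14.2860)
link 2: phi[2] = -85 + -40 + -45 = -170 deg
  cos(-170 deg) = -0.9848, sin(-170 deg) = -0.1736
  joint[3] = (-5.1380, -14.2860) + 8.7 * (-0.9848, -0.1736) = (-5.1380 + -8.5678, -14.2860 + -1.5107) = (-13.7059, -15.7968)
End effector: (-13.7059, -15.7968)

Answer: -13.7059 -15.7968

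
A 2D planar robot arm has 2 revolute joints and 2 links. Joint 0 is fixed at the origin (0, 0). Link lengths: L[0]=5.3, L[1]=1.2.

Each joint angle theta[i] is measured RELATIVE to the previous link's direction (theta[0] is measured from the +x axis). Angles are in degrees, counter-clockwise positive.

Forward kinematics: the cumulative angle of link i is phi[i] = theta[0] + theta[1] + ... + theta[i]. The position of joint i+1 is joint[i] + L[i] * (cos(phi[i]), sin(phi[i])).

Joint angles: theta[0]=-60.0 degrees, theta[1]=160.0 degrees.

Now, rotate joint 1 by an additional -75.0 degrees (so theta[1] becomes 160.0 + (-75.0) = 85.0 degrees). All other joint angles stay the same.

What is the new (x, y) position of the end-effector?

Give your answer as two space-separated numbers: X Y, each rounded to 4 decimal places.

joint[0] = (0.0000, 0.0000)  (base)
link 0: phi[0] = -60 = -60 deg
  cos(-60 deg) = 0.5000, sin(-60 deg) = -0.8660
  joint[1] = (0.0000, 0.0000) + 5.3 * (0.5000, -0.8660) = (0.0000 + 2.6500, 0.0000 + -4.5899) = (2.6500, -4.5899)
link 1: phi[1] = -60 + 85 = 25 deg
  cos(25 deg) = 0.9063, sin(25 deg) = 0.4226
  joint[2] = (2.6500, -4.5899) + 1.2 * (0.9063, 0.4226) = (2.6500 + 1.0876, -4.5899 + 0.5071) = (3.7376, -4.0828)
End effector: (3.7376, -4.0828)

Answer: 3.7376 -4.0828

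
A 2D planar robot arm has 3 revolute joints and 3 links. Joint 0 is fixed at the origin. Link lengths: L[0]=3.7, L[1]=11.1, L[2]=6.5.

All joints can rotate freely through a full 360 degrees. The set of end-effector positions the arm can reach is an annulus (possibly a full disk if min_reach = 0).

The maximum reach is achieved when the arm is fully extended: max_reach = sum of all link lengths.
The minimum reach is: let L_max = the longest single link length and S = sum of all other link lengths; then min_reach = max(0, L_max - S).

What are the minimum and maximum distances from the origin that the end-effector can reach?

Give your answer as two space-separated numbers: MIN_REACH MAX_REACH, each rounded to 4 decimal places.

Answer: 0.9000 21.3000

Derivation:
Link lengths: [3.7, 11.1, 6.5]
max_reach = 3.7 + 11.1 + 6.5 = 21.3
L_max = max([3.7, 11.1, 6.5]) = 11.1
S (sum of others) = 21.3 - 11.1 = 10.2
min_reach = max(0, 11.1 - 10.2) = max(0, 0.9) = 0.9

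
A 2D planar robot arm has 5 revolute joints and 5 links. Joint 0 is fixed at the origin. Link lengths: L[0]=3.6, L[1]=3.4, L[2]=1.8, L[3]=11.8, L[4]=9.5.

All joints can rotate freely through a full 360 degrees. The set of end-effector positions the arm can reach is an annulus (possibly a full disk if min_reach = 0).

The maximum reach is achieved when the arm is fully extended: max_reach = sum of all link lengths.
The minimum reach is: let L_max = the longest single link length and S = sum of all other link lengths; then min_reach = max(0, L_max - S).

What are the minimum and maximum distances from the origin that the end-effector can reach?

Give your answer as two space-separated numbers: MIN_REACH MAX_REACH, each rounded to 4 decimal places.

Link lengths: [3.6, 3.4, 1.8, 11.8, 9.5]
max_reach = 3.6 + 3.4 + 1.8 + 11.8 + 9.5 = 30.1
L_max = max([3.6, 3.4, 1.8, 11.8, 9.5]) = 11.8
S (sum of others) = 30.1 - 11.8 = 18.3
min_reach = max(0, 11.8 - 18.3) = max(0, -6.5) = 0

Answer: 0.0000 30.1000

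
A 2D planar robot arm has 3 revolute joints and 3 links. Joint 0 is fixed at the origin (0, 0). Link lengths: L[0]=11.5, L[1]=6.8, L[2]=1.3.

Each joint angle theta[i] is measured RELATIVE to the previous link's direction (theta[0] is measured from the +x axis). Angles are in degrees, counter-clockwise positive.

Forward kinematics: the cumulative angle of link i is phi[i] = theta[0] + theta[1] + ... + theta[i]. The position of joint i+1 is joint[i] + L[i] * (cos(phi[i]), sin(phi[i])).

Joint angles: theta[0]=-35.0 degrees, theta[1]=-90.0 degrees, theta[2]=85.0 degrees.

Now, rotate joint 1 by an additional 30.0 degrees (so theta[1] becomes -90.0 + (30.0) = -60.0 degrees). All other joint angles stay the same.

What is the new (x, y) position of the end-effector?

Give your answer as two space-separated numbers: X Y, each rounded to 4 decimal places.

joint[0] = (0.0000, 0.0000)  (base)
link 0: phi[0] = -35 = -35 deg
  cos(-35 deg) = 0.8192, sin(-35 deg) = -0.5736
  joint[1] = (0.0000, 0.0000) + 11.5 * (0.8192, -0.5736) = (0.0000 + 9.4202, 0.0000 + -6.5961) = (9.4202, -6.5961)
link 1: phi[1] = -35 + -60 = -95 deg
  cos(-95 deg) = -0.0872, sin(-95 deg) = -0.9962
  joint[2] = (9.4202, -6.5961) + 6.8 * (-0.0872, -0.9962) = (9.4202 + -0.5927, -6.5961 + -6.7741) = (8.8276, -13.3703)
link 2: phi[2] = -35 + -60 + 85 = -10 deg
  cos(-10 deg) = 0.9848, sin(-10 deg) = -0.1736
  joint[3] = (8.8276, -13.3703) + 1.3 * (0.9848, -0.1736) = (8.8276 + 1.2803, -13.3703 + -0.2257) = (10.1078, -13.5960)
End effector: (10.1078, -13.5960)

Answer: 10.1078 -13.5960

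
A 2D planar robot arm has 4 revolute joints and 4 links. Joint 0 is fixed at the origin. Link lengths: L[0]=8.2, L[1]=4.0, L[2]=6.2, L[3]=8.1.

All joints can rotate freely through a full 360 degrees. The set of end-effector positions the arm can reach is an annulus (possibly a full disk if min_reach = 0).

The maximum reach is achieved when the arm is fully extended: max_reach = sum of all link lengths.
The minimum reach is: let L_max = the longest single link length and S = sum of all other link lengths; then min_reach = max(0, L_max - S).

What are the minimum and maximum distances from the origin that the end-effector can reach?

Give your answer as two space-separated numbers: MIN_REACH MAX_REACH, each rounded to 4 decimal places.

Answer: 0.0000 26.5000

Derivation:
Link lengths: [8.2, 4.0, 6.2, 8.1]
max_reach = 8.2 + 4 + 6.2 + 8.1 = 26.5
L_max = max([8.2, 4.0, 6.2, 8.1]) = 8.2
S (sum of others) = 26.5 - 8.2 = 18.3
min_reach = max(0, 8.2 - 18.3) = max(0, -10.1) = 0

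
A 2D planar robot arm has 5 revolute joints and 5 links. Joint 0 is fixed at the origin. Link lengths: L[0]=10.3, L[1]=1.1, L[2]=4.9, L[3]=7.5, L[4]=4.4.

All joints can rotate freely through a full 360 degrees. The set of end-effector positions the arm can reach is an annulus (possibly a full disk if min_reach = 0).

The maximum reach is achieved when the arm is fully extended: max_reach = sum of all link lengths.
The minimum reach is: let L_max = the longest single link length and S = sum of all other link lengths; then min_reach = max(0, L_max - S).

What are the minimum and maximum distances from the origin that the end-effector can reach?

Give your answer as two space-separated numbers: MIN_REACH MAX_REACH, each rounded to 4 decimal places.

Link lengths: [10.3, 1.1, 4.9, 7.5, 4.4]
max_reach = 10.3 + 1.1 + 4.9 + 7.5 + 4.4 = 28.2
L_max = max([10.3, 1.1, 4.9, 7.5, 4.4]) = 10.3
S (sum of others) = 28.2 - 10.3 = 17.9
min_reach = max(0, 10.3 - 17.9) = max(0, -7.6) = 0

Answer: 0.0000 28.2000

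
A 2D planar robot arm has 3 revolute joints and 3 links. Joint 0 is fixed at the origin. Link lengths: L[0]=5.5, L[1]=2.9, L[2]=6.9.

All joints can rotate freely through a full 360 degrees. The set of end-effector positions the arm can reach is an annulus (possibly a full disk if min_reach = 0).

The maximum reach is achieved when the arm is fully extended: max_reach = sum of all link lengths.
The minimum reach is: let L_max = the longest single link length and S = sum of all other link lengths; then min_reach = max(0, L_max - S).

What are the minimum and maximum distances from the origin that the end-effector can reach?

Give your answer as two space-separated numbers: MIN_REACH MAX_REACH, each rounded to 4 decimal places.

Answer: 0.0000 15.3000

Derivation:
Link lengths: [5.5, 2.9, 6.9]
max_reach = 5.5 + 2.9 + 6.9 = 15.3
L_max = max([5.5, 2.9, 6.9]) = 6.9
S (sum of others) = 15.3 - 6.9 = 8.4
min_reach = max(0, 6.9 - 8.4) = max(0, -1.5) = 0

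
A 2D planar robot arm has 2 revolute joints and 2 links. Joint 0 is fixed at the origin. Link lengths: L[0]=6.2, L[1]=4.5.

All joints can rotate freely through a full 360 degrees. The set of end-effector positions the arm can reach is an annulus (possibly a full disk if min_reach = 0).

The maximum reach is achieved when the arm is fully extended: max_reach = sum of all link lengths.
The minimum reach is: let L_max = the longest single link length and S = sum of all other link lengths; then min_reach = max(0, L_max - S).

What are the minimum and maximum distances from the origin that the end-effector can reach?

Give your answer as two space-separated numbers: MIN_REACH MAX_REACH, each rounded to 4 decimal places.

Answer: 1.7000 10.7000

Derivation:
Link lengths: [6.2, 4.5]
max_reach = 6.2 + 4.5 = 10.7
L_max = max([6.2, 4.5]) = 6.2
S (sum of others) = 10.7 - 6.2 = 4.5
min_reach = max(0, 6.2 - 4.5) = max(0, 1.7) = 1.7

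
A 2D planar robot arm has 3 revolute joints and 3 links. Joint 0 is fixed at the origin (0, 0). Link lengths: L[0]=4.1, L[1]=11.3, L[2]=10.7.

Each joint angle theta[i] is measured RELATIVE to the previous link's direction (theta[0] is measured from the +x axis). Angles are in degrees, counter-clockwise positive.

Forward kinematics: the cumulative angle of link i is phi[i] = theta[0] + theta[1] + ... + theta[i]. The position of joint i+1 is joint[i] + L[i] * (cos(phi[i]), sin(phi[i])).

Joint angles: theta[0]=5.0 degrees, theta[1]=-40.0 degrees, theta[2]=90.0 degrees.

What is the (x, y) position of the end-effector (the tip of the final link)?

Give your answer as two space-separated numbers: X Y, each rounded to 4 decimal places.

Answer: 19.4781 2.6409

Derivation:
joint[0] = (0.0000, 0.0000)  (base)
link 0: phi[0] = 5 = 5 deg
  cos(5 deg) = 0.9962, sin(5 deg) = 0.0872
  joint[1] = (0.0000, 0.0000) + 4.1 * (0.9962, 0.0872) = (0.0000 + 4.0844, 0.0000 + 0.3573) = (4.0844, 0.3573)
link 1: phi[1] = 5 + -40 = -35 deg
  cos(-35 deg) = 0.8192, sin(-35 deg) = -0.5736
  joint[2] = (4.0844, 0.3573) + 11.3 * (0.8192, -0.5736) = (4.0844 + 9.2564, 0.3573 + -6.4814) = (13.3408, -6.1241)
link 2: phi[2] = 5 + -40 + 90 = 55 deg
  cos(55 deg) = 0.5736, sin(55 deg) = 0.8192
  joint[3] = (13.3408, -6.1241) + 10.7 * (0.5736, 0.8192) = (13.3408 + 6.1373, -6.1241 + 8.7649) = (19.4781, 2.6409)
End effector: (19.4781, 2.6409)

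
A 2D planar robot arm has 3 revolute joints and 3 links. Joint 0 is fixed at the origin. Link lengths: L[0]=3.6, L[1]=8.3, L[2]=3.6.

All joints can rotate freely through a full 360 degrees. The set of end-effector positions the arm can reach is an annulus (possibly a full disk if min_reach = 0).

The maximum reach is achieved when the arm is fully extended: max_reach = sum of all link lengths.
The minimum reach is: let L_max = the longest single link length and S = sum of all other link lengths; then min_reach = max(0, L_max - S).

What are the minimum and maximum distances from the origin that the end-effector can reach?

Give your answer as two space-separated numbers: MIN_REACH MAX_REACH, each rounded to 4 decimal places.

Answer: 1.1000 15.5000

Derivation:
Link lengths: [3.6, 8.3, 3.6]
max_reach = 3.6 + 8.3 + 3.6 = 15.5
L_max = max([3.6, 8.3, 3.6]) = 8.3
S (sum of others) = 15.5 - 8.3 = 7.2
min_reach = max(0, 8.3 - 7.2) = max(0, 1.1) = 1.1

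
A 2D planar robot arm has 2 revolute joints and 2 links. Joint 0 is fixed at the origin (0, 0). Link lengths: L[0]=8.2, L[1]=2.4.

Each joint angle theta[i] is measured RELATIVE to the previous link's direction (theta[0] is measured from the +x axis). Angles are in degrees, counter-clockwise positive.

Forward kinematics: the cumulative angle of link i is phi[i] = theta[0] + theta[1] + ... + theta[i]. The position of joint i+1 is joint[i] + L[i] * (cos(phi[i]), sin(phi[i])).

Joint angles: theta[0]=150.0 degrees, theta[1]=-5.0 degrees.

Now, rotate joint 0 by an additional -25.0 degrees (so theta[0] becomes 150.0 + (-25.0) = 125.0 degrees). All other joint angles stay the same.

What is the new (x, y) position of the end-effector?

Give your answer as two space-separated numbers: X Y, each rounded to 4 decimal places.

Answer: -5.9033 8.7955

Derivation:
joint[0] = (0.0000, 0.0000)  (base)
link 0: phi[0] = 125 = 125 deg
  cos(125 deg) = -0.5736, sin(125 deg) = 0.8192
  joint[1] = (0.0000, 0.0000) + 8.2 * (-0.5736, 0.8192) = (0.0000 + -4.7033, 0.0000 + 6.7170) = (-4.7033, 6.7170)
link 1: phi[1] = 125 + -5 = 120 deg
  cos(120 deg) = -0.5000, sin(120 deg) = 0.8660
  joint[2] = (-4.7033, 6.7170) + 2.4 * (-0.5000, 0.8660) = (-4.7033 + -1.2000, 6.7170 + 2.0785) = (-5.9033, 8.7955)
End effector: (-5.9033, 8.7955)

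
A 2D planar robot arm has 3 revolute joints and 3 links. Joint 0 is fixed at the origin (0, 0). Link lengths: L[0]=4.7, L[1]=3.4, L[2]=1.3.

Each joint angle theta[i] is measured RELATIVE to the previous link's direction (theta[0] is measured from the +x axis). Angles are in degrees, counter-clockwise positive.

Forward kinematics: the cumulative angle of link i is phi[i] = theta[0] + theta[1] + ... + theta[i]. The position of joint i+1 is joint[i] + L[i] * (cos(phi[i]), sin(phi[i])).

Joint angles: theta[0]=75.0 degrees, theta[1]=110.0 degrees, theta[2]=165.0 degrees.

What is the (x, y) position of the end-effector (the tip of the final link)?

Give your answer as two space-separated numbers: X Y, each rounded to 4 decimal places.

joint[0] = (0.0000, 0.0000)  (base)
link 0: phi[0] = 75 = 75 deg
  cos(75 deg) = 0.2588, sin(75 deg) = 0.9659
  joint[1] = (0.0000, 0.0000) + 4.7 * (0.2588, 0.9659) = (0.0000 + 1.2164, 0.0000 + 4.5399) = (1.2164, 4.5399)
link 1: phi[1] = 75 + 110 = 185 deg
  cos(185 deg) = -0.9962, sin(185 deg) = -0.0872
  joint[2] = (1.2164, 4.5399) + 3.4 * (-0.9962, -0.0872) = (1.2164 + -3.3871, 4.5399 + -0.2963) = (-2.1706, 4.2435)
link 2: phi[2] = 75 + 110 + 165 = 350 deg
  cos(350 deg) = 0.9848, sin(350 deg) = -0.1736
  joint[3] = (-2.1706, 4.2435) + 1.3 * (0.9848, -0.1736) = (-2.1706 + 1.2803, 4.2435 + -0.2257) = (-0.8904, 4.0178)
End effector: (-0.8904, 4.0178)

Answer: -0.8904 4.0178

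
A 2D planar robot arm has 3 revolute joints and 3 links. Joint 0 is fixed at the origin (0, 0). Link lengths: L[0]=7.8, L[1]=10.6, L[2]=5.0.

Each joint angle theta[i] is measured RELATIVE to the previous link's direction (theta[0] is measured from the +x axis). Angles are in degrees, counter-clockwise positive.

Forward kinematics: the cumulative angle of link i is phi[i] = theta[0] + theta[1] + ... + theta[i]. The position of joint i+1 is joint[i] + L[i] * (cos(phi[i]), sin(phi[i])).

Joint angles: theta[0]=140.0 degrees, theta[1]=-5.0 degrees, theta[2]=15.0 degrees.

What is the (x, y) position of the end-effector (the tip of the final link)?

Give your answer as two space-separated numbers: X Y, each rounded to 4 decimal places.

Answer: -17.8006 15.0091

Derivation:
joint[0] = (0.0000, 0.0000)  (base)
link 0: phi[0] = 140 = 140 deg
  cos(140 deg) = -0.7660, sin(140 deg) = 0.6428
  joint[1] = (0.0000, 0.0000) + 7.8 * (-0.7660, 0.6428) = (0.0000 + -5.9751, 0.0000 + 5.0137) = (-5.9751, 5.0137)
link 1: phi[1] = 140 + -5 = 135 deg
  cos(135 deg) = -0.7071, sin(135 deg) = 0.7071
  joint[2] = (-5.9751, 5.0137) + 10.6 * (-0.7071, 0.7071) = (-5.9751 + -7.4953, 5.0137 + 7.4953) = (-13.4705, 12.5091)
link 2: phi[2] = 140 + -5 + 15 = 150 deg
  cos(150 deg) = -0.8660, sin(150 deg) = 0.5000
  joint[3] = (-13.4705, 12.5091) + 5 * (-0.8660, 0.5000) = (-13.4705 + -4.3301, 12.5091 + 2.5000) = (-17.8006, 15.0091)
End effector: (-17.8006, 15.0091)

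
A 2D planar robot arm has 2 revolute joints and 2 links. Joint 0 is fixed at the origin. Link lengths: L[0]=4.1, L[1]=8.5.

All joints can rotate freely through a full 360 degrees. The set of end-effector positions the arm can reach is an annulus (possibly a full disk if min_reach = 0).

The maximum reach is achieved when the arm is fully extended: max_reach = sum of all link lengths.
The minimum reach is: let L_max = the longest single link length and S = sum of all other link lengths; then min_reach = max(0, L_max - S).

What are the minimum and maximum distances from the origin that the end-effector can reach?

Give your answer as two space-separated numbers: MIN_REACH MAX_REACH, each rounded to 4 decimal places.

Link lengths: [4.1, 8.5]
max_reach = 4.1 + 8.5 = 12.6
L_max = max([4.1, 8.5]) = 8.5
S (sum of others) = 12.6 - 8.5 = 4.1
min_reach = max(0, 8.5 - 4.1) = max(0, 4.4) = 4.4

Answer: 4.4000 12.6000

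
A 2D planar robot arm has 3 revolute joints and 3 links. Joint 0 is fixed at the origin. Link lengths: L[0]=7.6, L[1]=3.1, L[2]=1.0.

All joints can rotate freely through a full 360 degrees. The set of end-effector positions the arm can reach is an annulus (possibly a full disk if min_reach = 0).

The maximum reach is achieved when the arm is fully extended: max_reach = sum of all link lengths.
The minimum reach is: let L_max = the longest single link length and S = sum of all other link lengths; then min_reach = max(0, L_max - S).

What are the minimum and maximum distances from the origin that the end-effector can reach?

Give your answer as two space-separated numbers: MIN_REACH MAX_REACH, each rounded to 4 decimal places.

Answer: 3.5000 11.7000

Derivation:
Link lengths: [7.6, 3.1, 1.0]
max_reach = 7.6 + 3.1 + 1 = 11.7
L_max = max([7.6, 3.1, 1.0]) = 7.6
S (sum of others) = 11.7 - 7.6 = 4.1
min_reach = max(0, 7.6 - 4.1) = max(0, 3.5) = 3.5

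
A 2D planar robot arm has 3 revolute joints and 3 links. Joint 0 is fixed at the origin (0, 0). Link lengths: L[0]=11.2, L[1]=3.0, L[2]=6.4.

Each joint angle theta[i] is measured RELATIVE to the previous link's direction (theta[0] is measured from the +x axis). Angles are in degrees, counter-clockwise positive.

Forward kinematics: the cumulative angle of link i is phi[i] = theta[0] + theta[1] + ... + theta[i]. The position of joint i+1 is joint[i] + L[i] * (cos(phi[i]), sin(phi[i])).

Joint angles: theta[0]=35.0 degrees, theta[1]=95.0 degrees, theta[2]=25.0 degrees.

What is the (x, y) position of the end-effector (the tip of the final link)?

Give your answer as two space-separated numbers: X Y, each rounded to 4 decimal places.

joint[0] = (0.0000, 0.0000)  (base)
link 0: phi[0] = 35 = 35 deg
  cos(35 deg) = 0.8192, sin(35 deg) = 0.5736
  joint[1] = (0.0000, 0.0000) + 11.2 * (0.8192, 0.5736) = (0.0000 + 9.1745, 0.0000 + 6.4241) = (9.1745, 6.4241)
link 1: phi[1] = 35 + 95 = 130 deg
  cos(130 deg) = -0.6428, sin(130 deg) = 0.7660
  joint[2] = (9.1745, 6.4241) + 3 * (-0.6428, 0.7660) = (9.1745 + -1.9284, 6.4241 + 2.2981) = (7.2461, 8.7222)
link 2: phi[2] = 35 + 95 + 25 = 155 deg
  cos(155 deg) = -0.9063, sin(155 deg) = 0.4226
  joint[3] = (7.2461, 8.7222) + 6.4 * (-0.9063, 0.4226) = (7.2461 + -5.8004, 8.7222 + 2.7048) = (1.4458, 11.4269)
End effector: (1.4458, 11.4269)

Answer: 1.4458 11.4269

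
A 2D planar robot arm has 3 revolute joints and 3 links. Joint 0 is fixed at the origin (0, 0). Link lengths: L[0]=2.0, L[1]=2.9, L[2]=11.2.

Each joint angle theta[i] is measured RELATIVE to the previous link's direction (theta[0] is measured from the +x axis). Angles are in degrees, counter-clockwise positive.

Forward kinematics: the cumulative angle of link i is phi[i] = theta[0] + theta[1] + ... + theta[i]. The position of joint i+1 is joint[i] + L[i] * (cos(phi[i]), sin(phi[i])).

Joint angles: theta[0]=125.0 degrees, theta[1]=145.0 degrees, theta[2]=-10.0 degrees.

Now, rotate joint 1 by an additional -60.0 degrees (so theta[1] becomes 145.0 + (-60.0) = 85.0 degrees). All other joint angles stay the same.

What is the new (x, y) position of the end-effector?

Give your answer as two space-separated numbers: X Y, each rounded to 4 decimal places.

Answer: -14.1832 -3.6423

Derivation:
joint[0] = (0.0000, 0.0000)  (base)
link 0: phi[0] = 125 = 125 deg
  cos(125 deg) = -0.5736, sin(125 deg) = 0.8192
  joint[1] = (0.0000, 0.0000) + 2 * (-0.5736, 0.8192) = (0.0000 + -1.1472, 0.0000 + 1.6383) = (-1.1472, 1.6383)
link 1: phi[1] = 125 + 85 = 210 deg
  cos(210 deg) = -0.8660, sin(210 deg) = -0.5000
  joint[2] = (-1.1472, 1.6383) + 2.9 * (-0.8660, -0.5000) = (-1.1472 + -2.5115, 1.6383 + -1.4500) = (-3.6586, 0.1883)
link 2: phi[2] = 125 + 85 + -10 = 200 deg
  cos(200 deg) = -0.9397, sin(200 deg) = -0.3420
  joint[3] = (-3.6586, 0.1883) + 11.2 * (-0.9397, -0.3420) = (-3.6586 + -10.5246, 0.1883 + -3.8306) = (-14.1832, -3.6423)
End effector: (-14.1832, -3.6423)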